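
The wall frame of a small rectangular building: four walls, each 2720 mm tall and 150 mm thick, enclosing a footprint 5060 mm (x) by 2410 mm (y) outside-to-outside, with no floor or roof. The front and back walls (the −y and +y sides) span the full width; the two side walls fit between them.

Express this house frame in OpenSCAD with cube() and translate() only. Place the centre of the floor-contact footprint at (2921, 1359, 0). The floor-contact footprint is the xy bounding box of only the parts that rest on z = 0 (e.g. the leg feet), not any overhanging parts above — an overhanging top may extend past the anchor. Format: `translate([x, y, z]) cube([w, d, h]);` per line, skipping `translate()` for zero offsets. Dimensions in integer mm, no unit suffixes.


translate([391, 154, 0]) cube([5060, 150, 2720]);
translate([391, 2414, 0]) cube([5060, 150, 2720]);
translate([391, 304, 0]) cube([150, 2110, 2720]);
translate([5301, 304, 0]) cube([150, 2110, 2720]);


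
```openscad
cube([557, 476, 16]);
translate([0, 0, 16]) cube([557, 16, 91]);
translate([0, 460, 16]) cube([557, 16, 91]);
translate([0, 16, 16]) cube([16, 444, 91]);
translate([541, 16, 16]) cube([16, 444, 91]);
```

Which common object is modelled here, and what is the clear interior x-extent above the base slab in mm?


An open box. The internal width is 525 mm.

A 557×476 base slab with four walls standing on it — an open box. The base is 557 mm wide and the walls are 16 mm thick, so the internal width is 557 − 2 × 16 = 525 mm.


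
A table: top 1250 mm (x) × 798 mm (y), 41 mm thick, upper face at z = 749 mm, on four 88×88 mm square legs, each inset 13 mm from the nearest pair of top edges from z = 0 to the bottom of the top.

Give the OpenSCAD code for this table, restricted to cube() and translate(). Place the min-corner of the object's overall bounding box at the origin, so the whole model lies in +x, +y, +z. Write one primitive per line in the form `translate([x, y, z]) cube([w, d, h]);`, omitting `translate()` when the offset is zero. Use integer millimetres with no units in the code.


translate([0, 0, 708]) cube([1250, 798, 41]);
translate([13, 13, 0]) cube([88, 88, 708]);
translate([1149, 13, 0]) cube([88, 88, 708]);
translate([13, 697, 0]) cube([88, 88, 708]);
translate([1149, 697, 0]) cube([88, 88, 708]);


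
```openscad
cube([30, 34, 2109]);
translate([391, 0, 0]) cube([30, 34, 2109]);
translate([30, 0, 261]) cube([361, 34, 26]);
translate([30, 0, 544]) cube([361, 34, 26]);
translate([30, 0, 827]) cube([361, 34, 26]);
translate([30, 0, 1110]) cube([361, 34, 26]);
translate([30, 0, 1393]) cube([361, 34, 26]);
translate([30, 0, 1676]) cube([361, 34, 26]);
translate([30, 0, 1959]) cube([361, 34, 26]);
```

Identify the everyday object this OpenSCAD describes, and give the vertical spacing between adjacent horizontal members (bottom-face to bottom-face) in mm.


A ladder. The rung spacing is 283 mm.

Two tall 30×34 posts with 7 short bars between them — a ladder. Adjacent rungs sit at z = 261 and z = 544, so the spacing is 544 − 261 = 283 mm.


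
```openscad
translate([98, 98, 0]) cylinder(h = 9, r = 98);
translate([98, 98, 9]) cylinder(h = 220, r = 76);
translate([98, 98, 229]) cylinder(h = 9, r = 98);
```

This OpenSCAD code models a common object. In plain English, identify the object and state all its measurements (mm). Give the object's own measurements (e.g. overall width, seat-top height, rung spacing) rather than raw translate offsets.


A spool: two coaxial disc flanges of radius 98 mm and thickness 9 mm, joined by a core cylinder of radius 76 mm and height 220 mm. The lower flange rests on z = 0 and the three cylinders share a vertical axis.


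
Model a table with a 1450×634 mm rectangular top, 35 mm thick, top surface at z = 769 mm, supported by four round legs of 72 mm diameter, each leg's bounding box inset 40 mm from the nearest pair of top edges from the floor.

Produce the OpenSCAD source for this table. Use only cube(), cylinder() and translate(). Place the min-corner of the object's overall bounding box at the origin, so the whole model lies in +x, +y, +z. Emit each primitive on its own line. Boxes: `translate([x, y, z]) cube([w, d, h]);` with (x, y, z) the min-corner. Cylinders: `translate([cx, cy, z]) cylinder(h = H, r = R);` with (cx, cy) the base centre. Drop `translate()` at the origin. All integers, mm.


translate([0, 0, 734]) cube([1450, 634, 35]);
translate([76, 76, 0]) cylinder(h = 734, r = 36);
translate([1374, 76, 0]) cylinder(h = 734, r = 36);
translate([76, 558, 0]) cylinder(h = 734, r = 36);
translate([1374, 558, 0]) cylinder(h = 734, r = 36);


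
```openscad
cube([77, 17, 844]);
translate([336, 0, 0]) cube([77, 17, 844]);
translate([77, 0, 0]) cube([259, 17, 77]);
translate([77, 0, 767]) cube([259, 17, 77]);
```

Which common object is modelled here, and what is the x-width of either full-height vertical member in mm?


A picture frame. The border width is 77 mm.

Four thin pieces enclosing a rectangular opening — a picture frame. The two full-height stiles are 844 mm tall; the top rail sits at z = 767 and is 77 mm tall, so the border above the opening is 844 − 767 = 77 mm, matching the stile x-width.


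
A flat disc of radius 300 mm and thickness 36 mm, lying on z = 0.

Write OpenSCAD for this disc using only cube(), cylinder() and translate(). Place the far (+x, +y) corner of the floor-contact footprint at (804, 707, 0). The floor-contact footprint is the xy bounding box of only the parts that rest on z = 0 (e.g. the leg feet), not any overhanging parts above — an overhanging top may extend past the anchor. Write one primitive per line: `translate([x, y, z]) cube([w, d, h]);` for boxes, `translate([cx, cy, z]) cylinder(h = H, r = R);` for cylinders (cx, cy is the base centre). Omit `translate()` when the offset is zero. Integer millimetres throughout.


translate([504, 407, 0]) cylinder(h = 36, r = 300);


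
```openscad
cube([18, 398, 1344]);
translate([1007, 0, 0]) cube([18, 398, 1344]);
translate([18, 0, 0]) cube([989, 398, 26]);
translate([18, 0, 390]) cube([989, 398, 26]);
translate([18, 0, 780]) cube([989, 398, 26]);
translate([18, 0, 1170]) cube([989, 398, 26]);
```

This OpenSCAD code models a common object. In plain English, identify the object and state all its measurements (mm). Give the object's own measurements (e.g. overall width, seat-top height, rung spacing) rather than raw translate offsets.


An open bookshelf. Two side panels, each 18 mm thick, 398 mm deep and 1344 mm tall, stand 1025 mm apart (outside-to-outside). Between them sit 4 shelves, each 26 mm thick and 398 mm deep, spanning the full gap between the sides. The bottom shelf rests on the floor (its underside at z = 0) and the clear gap between one shelf's top and the next shelf's underside is 364 mm.


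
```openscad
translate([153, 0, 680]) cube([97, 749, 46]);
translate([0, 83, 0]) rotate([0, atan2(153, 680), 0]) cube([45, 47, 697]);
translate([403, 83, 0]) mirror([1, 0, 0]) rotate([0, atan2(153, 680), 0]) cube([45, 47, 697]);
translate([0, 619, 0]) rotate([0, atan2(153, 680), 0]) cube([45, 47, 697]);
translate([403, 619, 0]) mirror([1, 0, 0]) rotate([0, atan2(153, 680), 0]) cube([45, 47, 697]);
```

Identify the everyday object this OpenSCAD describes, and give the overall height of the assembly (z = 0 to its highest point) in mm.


A sawhorse. The overall height is 726 mm.

A beam across two mirrored pairs of raked legs — a sawhorse. The beam's underside is at z = 680 (matching the legs' vertical rise in atan2(153, 680)) and the beam is 46 mm tall, so its top is at 680 + 46 = 726 mm. The raked legs top out at the beam's underside, so that is the highest point.


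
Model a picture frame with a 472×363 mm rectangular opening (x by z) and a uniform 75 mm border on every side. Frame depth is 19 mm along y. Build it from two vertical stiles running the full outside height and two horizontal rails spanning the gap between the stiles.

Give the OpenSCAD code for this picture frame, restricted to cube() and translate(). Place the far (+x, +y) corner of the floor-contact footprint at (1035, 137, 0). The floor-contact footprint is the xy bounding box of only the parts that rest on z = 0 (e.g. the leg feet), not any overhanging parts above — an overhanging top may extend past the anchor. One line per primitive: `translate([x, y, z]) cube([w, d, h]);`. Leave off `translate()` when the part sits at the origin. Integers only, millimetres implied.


translate([413, 118, 0]) cube([75, 19, 513]);
translate([960, 118, 0]) cube([75, 19, 513]);
translate([488, 118, 0]) cube([472, 19, 75]);
translate([488, 118, 438]) cube([472, 19, 75]);


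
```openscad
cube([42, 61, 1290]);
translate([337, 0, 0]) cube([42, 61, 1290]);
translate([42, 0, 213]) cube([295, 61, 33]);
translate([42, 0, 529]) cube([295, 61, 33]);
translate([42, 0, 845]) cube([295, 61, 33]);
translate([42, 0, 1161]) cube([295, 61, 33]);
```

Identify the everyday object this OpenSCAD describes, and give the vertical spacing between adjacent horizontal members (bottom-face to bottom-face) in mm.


A ladder. The rung spacing is 316 mm.

Two tall 42×61 posts with 4 short bars between them — a ladder. Adjacent rungs sit at z = 213 and z = 529, so the spacing is 529 − 213 = 316 mm.


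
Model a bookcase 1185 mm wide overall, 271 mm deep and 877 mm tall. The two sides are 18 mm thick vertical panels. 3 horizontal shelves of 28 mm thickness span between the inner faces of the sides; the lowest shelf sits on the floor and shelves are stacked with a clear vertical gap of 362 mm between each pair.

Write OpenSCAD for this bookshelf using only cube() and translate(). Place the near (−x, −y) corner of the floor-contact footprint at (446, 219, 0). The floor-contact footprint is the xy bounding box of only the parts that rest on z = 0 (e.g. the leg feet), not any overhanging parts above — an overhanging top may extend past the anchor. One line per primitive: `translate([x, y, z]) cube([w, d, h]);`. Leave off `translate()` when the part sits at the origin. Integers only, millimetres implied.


translate([446, 219, 0]) cube([18, 271, 877]);
translate([1613, 219, 0]) cube([18, 271, 877]);
translate([464, 219, 0]) cube([1149, 271, 28]);
translate([464, 219, 390]) cube([1149, 271, 28]);
translate([464, 219, 780]) cube([1149, 271, 28]);


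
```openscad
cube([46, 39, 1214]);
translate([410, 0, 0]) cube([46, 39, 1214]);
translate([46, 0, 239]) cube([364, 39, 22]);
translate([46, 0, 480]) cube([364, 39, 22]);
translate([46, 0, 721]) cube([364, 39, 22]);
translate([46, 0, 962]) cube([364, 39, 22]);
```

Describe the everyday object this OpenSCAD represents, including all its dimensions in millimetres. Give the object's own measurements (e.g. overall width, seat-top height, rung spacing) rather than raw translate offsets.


A straight ladder. Two 46×39 mm vertical rails, 1214 mm tall, stand 456 mm apart (outside-to-outside) with their front faces coplanar on the −y side. 4 rungs, each 39 mm deep and 22 mm tall, span between the inner faces of the rails, front faces flush with the rails. The lowest rung's underside is at z = 239 mm and rungs are spaced 241 mm apart (underside to underside).


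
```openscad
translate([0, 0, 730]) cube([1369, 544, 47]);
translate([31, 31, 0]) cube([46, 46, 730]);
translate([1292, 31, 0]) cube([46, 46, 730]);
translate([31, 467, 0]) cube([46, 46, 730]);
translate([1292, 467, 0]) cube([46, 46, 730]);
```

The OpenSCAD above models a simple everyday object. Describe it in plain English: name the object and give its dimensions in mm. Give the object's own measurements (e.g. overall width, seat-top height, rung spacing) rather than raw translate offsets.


A table: top 1369 mm (x) × 544 mm (y), 47 mm thick, upper face at z = 777 mm, on four 46×46 mm square legs, each inset 31 mm from the nearest pair of top edges from z = 0 to the bottom of the top.


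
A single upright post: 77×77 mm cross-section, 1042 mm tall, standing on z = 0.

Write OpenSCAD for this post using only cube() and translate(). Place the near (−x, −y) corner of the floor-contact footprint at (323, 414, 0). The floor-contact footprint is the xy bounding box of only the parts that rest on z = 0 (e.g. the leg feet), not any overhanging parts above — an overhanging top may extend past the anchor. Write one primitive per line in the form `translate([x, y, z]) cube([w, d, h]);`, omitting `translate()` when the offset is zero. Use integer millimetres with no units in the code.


translate([323, 414, 0]) cube([77, 77, 1042]);


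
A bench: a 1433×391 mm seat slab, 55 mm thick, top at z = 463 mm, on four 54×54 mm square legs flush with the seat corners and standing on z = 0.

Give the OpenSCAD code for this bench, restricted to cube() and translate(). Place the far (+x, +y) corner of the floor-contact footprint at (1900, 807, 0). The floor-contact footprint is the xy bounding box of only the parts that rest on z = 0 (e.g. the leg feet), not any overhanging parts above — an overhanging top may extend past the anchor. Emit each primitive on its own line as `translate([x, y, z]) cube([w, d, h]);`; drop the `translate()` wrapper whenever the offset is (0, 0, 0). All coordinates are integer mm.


translate([467, 416, 408]) cube([1433, 391, 55]);
translate([467, 416, 0]) cube([54, 54, 408]);
translate([467, 753, 0]) cube([54, 54, 408]);
translate([1846, 416, 0]) cube([54, 54, 408]);
translate([1846, 753, 0]) cube([54, 54, 408]);


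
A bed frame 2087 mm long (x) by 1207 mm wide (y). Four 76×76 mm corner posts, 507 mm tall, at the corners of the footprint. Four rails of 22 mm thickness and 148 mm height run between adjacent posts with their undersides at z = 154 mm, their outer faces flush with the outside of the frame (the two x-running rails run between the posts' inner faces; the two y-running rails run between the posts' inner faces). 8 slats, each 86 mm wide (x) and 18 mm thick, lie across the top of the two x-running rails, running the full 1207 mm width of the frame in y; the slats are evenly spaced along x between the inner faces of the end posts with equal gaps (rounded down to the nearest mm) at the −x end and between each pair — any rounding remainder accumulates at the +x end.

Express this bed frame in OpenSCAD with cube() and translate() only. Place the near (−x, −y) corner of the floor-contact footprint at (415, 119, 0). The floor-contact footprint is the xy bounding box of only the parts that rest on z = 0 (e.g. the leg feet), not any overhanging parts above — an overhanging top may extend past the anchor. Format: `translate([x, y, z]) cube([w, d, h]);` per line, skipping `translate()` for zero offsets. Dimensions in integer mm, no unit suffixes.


translate([415, 119, 0]) cube([76, 76, 507]);
translate([415, 1250, 0]) cube([76, 76, 507]);
translate([2426, 119, 0]) cube([76, 76, 507]);
translate([2426, 1250, 0]) cube([76, 76, 507]);
translate([491, 119, 154]) cube([1935, 22, 148]);
translate([491, 1304, 154]) cube([1935, 22, 148]);
translate([415, 195, 154]) cube([22, 1055, 148]);
translate([2480, 195, 154]) cube([22, 1055, 148]);
translate([629, 119, 302]) cube([86, 1207, 18]);
translate([853, 119, 302]) cube([86, 1207, 18]);
translate([1077, 119, 302]) cube([86, 1207, 18]);
translate([1301, 119, 302]) cube([86, 1207, 18]);
translate([1525, 119, 302]) cube([86, 1207, 18]);
translate([1749, 119, 302]) cube([86, 1207, 18]);
translate([1973, 119, 302]) cube([86, 1207, 18]);
translate([2197, 119, 302]) cube([86, 1207, 18]);


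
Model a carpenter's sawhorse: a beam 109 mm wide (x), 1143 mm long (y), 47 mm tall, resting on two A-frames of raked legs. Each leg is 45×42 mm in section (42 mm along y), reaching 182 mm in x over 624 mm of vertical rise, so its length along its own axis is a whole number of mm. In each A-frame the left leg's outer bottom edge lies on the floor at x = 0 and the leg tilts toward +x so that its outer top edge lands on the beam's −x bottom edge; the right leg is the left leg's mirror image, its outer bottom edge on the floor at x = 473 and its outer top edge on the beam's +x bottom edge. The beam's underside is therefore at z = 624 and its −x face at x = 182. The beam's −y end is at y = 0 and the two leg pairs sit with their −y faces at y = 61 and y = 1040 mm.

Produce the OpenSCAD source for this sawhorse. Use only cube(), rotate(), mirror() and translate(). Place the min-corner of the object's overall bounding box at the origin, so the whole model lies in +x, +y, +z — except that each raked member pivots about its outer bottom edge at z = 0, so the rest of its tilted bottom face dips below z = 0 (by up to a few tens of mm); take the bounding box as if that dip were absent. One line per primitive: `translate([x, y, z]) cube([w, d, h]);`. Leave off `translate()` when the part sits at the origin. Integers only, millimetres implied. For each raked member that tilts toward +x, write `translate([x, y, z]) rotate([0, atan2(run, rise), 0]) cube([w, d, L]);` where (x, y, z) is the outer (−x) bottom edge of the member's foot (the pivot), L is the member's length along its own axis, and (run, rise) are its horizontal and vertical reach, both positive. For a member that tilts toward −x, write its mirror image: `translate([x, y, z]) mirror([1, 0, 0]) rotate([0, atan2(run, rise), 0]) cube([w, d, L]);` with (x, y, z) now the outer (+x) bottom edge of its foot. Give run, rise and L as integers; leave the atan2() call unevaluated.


// leg length = √(182² + 624²) = 650
// right-leg outer foot x = 2·182 + 109 = 473
// beam min-corner = (182, 0, 624)
translate([182, 0, 624]) cube([109, 1143, 47]);
translate([0, 61, 0]) rotate([0, atan2(182, 624), 0]) cube([45, 42, 650]);
translate([473, 61, 0]) mirror([1, 0, 0]) rotate([0, atan2(182, 624), 0]) cube([45, 42, 650]);
translate([0, 1040, 0]) rotate([0, atan2(182, 624), 0]) cube([45, 42, 650]);
translate([473, 1040, 0]) mirror([1, 0, 0]) rotate([0, atan2(182, 624), 0]) cube([45, 42, 650]);


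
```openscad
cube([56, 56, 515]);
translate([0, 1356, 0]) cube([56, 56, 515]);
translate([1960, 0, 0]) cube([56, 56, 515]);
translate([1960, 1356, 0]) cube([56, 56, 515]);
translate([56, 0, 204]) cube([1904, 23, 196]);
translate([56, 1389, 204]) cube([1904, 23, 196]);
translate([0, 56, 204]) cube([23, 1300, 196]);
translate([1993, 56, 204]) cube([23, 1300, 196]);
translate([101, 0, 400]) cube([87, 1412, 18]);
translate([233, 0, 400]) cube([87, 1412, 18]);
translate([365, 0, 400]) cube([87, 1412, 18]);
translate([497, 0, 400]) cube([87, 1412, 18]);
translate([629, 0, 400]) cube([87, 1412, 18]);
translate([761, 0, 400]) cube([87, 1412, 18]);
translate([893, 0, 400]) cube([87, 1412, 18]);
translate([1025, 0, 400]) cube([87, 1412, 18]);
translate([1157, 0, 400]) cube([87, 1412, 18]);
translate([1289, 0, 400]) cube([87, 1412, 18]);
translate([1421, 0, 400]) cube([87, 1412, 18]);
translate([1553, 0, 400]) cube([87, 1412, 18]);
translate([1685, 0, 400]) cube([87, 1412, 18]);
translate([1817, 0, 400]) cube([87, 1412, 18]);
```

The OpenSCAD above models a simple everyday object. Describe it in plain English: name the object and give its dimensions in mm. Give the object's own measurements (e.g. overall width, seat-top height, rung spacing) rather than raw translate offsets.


A bed frame 2016 mm long (x) by 1412 mm wide (y). Four 56×56 mm corner posts, 515 mm tall, at the corners of the footprint. Four rails of 23 mm thickness and 196 mm height run between adjacent posts with their undersides at z = 204 mm, their outer faces flush with the outside of the frame (the two x-running rails run between the posts' inner faces; the two y-running rails run between the posts' inner faces). 14 slats, each 87 mm wide (x) and 18 mm thick, lie across the top of the two x-running rails, running the full 1412 mm width of the frame in y; along x they sit between the end posts with a 45 mm gap after the −x posts and between neighbouring slats, leaving 56 mm before the +x posts.


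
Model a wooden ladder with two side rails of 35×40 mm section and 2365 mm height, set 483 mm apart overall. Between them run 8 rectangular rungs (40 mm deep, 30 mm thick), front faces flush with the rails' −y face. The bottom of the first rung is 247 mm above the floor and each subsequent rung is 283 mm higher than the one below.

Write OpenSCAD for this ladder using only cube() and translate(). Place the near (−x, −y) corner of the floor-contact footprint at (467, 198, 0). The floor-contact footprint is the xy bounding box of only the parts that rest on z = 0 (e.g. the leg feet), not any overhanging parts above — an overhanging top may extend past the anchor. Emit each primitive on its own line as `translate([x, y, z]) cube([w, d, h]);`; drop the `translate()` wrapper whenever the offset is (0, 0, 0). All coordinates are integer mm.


translate([467, 198, 0]) cube([35, 40, 2365]);
translate([915, 198, 0]) cube([35, 40, 2365]);
translate([502, 198, 247]) cube([413, 40, 30]);
translate([502, 198, 530]) cube([413, 40, 30]);
translate([502, 198, 813]) cube([413, 40, 30]);
translate([502, 198, 1096]) cube([413, 40, 30]);
translate([502, 198, 1379]) cube([413, 40, 30]);
translate([502, 198, 1662]) cube([413, 40, 30]);
translate([502, 198, 1945]) cube([413, 40, 30]);
translate([502, 198, 2228]) cube([413, 40, 30]);


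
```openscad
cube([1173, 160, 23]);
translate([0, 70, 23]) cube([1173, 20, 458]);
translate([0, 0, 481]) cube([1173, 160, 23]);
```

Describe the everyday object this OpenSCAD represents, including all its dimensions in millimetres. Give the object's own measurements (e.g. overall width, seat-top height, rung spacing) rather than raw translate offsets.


An I-beam lying along x, 1173 mm long. Overall section height 504 mm. Two flanges 160 mm wide (y) and 23 mm thick, one on the floor and one at the top; a web 20 mm thick runs between them, centred on the flange width.


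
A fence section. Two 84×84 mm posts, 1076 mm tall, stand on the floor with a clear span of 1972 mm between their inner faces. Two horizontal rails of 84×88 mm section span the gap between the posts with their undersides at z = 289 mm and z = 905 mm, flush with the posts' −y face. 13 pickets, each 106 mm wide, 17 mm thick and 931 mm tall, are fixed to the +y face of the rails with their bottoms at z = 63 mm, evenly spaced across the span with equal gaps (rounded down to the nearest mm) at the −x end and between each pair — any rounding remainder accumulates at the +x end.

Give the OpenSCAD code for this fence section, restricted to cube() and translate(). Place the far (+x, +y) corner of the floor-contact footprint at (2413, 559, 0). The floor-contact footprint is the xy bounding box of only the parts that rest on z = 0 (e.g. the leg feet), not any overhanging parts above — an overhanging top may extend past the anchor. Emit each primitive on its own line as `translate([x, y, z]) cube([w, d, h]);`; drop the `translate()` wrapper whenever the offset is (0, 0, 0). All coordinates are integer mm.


translate([273, 475, 0]) cube([84, 84, 1076]);
translate([2329, 475, 0]) cube([84, 84, 1076]);
translate([357, 475, 289]) cube([1972, 84, 88]);
translate([357, 475, 905]) cube([1972, 84, 88]);
translate([399, 559, 63]) cube([106, 17, 931]);
translate([547, 559, 63]) cube([106, 17, 931]);
translate([695, 559, 63]) cube([106, 17, 931]);
translate([843, 559, 63]) cube([106, 17, 931]);
translate([991, 559, 63]) cube([106, 17, 931]);
translate([1139, 559, 63]) cube([106, 17, 931]);
translate([1287, 559, 63]) cube([106, 17, 931]);
translate([1435, 559, 63]) cube([106, 17, 931]);
translate([1583, 559, 63]) cube([106, 17, 931]);
translate([1731, 559, 63]) cube([106, 17, 931]);
translate([1879, 559, 63]) cube([106, 17, 931]);
translate([2027, 559, 63]) cube([106, 17, 931]);
translate([2175, 559, 63]) cube([106, 17, 931]);


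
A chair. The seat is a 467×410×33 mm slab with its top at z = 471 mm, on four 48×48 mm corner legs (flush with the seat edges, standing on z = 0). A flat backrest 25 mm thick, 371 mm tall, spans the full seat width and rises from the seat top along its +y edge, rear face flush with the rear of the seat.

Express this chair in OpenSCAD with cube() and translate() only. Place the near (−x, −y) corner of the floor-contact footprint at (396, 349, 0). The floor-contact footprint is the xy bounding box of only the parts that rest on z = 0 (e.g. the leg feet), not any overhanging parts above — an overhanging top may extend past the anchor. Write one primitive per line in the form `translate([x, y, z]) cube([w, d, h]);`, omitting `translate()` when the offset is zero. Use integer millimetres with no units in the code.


translate([396, 349, 438]) cube([467, 410, 33]);
translate([396, 349, 0]) cube([48, 48, 438]);
translate([815, 349, 0]) cube([48, 48, 438]);
translate([396, 711, 0]) cube([48, 48, 438]);
translate([815, 711, 0]) cube([48, 48, 438]);
translate([396, 734, 471]) cube([467, 25, 371]);


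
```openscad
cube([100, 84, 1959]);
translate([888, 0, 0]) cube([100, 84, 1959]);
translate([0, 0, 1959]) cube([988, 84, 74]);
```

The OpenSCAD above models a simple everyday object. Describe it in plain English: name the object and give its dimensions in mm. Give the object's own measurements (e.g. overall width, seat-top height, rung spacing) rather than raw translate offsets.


A door frame. The clear opening is 788 mm wide and 1959 mm high. Two 100 mm wide jambs, 84 mm deep, stand either side of the opening from the floor to the top of the opening. A 74 mm thick head sits across the top of both jambs, spanning the full outside width of the frame.


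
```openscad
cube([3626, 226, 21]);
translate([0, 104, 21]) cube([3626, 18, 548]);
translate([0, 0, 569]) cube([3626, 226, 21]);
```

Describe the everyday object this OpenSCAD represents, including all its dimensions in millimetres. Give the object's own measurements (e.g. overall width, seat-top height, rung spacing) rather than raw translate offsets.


An I-beam lying along x, 3626 mm long. Overall section height 590 mm. Two flanges 226 mm wide (y) and 21 mm thick, one on the floor and one at the top; a web 18 mm thick runs between them, centred on the flange width.


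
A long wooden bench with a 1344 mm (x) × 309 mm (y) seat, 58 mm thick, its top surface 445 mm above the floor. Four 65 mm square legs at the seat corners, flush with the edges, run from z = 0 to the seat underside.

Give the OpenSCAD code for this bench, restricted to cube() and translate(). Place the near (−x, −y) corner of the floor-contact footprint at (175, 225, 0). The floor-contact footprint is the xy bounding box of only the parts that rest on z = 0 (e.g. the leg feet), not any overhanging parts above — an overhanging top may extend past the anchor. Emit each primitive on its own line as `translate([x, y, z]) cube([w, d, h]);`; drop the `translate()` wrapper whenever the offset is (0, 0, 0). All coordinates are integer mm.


translate([175, 225, 387]) cube([1344, 309, 58]);
translate([175, 225, 0]) cube([65, 65, 387]);
translate([175, 469, 0]) cube([65, 65, 387]);
translate([1454, 225, 0]) cube([65, 65, 387]);
translate([1454, 469, 0]) cube([65, 65, 387]);


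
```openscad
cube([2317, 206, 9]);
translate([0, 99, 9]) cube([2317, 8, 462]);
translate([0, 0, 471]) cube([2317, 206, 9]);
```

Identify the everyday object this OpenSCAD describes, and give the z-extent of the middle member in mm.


An I-beam. The web height is 462 mm.

Two wide flanges with a thin centred web — an I-beam. Overall 480 mm minus two 9 mm flanges gives a web of 480 − 2·9 = 462 mm.


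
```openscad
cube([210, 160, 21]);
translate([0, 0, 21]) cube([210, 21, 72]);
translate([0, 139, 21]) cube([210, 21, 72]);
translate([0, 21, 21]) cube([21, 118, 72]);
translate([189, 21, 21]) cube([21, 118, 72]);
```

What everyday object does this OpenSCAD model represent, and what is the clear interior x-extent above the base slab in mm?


An open box. The internal width is 168 mm.

A 210×160 base slab with four walls standing on it — an open box. The base is 210 mm wide and the walls are 21 mm thick, so the internal width is 210 − 2 × 21 = 168 mm.


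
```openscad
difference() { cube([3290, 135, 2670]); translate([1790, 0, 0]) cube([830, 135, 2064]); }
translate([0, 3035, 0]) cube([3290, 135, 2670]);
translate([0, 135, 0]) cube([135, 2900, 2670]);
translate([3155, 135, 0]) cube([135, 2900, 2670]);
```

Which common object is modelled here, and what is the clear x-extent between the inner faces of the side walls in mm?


A single room. The interior width is 3020 mm.

Four walls enclosing a rectangle with a door in the front wall — a room. Outside width 3290 minus two 135 mm walls gives 3020 mm.


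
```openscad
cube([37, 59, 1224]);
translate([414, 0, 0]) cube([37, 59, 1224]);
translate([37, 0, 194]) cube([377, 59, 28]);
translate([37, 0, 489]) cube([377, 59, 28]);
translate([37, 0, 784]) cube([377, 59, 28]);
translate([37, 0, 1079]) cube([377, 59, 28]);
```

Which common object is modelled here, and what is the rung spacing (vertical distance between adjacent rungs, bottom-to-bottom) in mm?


A ladder. The rung spacing is 295 mm.

Two tall 37×59 posts with 4 short bars between them — a ladder. Adjacent rungs sit at z = 194 and z = 489, so the spacing is 489 − 194 = 295 mm.


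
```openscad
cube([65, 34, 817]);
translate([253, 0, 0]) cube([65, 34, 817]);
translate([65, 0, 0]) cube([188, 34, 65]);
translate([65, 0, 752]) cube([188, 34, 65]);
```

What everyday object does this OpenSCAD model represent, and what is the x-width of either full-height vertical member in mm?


A picture frame. The border width is 65 mm.

Four thin pieces enclosing a rectangular opening — a picture frame. The two full-height stiles are 817 mm tall; the top rail sits at z = 752 and is 65 mm tall, so the border above the opening is 817 − 752 = 65 mm, matching the stile x-width.


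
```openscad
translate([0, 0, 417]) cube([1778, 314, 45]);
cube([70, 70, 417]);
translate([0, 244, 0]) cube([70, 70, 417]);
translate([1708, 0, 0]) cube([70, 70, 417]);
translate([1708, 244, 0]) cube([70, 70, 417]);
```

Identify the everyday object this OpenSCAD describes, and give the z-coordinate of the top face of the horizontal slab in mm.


A bench. The seat-top height is 462 mm.

A long slab on four corner posts — a bench. The slab sits at z = 417 with thickness 45, so the top is 417 + 45 = 462 mm.


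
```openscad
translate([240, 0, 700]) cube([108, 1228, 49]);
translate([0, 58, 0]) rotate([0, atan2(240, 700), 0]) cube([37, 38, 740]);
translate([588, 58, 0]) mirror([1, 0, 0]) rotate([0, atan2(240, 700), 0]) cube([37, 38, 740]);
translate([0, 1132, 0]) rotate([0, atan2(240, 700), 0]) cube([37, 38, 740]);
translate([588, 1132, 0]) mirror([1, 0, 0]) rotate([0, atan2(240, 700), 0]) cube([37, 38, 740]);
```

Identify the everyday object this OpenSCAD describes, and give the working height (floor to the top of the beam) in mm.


A sawhorse. The overall height is 749 mm.

A beam across two mirrored pairs of raked legs — a sawhorse. The beam's underside is at z = 700 (matching the legs' vertical rise in atan2(240, 700)) and the beam is 49 mm tall, so its top is at 700 + 49 = 749 mm. The raked legs top out at the beam's underside, so that is the highest point.


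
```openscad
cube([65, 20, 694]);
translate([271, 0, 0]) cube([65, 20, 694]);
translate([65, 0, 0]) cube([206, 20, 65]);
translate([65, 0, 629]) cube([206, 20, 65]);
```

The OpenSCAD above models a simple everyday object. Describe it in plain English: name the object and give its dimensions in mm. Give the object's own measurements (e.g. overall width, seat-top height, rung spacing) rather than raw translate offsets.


A rectangular picture frame lying in the x–z plane (depth along y). The opening is 206 mm wide (x) by 564 mm tall (z), surrounded by a border 65 mm wide on all four sides. The frame is 20 mm deep and is made of two full-height vertical stiles with two horizontal rails fitted between them.


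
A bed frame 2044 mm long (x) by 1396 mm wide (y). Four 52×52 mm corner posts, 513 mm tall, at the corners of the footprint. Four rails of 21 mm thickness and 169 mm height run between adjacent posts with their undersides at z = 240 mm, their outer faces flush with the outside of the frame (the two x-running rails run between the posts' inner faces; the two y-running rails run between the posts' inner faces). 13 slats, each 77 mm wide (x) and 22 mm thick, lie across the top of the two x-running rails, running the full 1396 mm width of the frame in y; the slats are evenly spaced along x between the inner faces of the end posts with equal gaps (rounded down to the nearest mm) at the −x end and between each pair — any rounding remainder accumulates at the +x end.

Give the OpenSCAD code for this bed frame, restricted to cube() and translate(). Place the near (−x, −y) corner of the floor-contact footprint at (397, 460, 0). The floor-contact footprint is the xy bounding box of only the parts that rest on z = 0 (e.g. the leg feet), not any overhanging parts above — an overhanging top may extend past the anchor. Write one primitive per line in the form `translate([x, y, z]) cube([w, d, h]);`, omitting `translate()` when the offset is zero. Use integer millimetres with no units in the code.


translate([397, 460, 0]) cube([52, 52, 513]);
translate([397, 1804, 0]) cube([52, 52, 513]);
translate([2389, 460, 0]) cube([52, 52, 513]);
translate([2389, 1804, 0]) cube([52, 52, 513]);
translate([449, 460, 240]) cube([1940, 21, 169]);
translate([449, 1835, 240]) cube([1940, 21, 169]);
translate([397, 512, 240]) cube([21, 1292, 169]);
translate([2420, 512, 240]) cube([21, 1292, 169]);
translate([516, 460, 409]) cube([77, 1396, 22]);
translate([660, 460, 409]) cube([77, 1396, 22]);
translate([804, 460, 409]) cube([77, 1396, 22]);
translate([948, 460, 409]) cube([77, 1396, 22]);
translate([1092, 460, 409]) cube([77, 1396, 22]);
translate([1236, 460, 409]) cube([77, 1396, 22]);
translate([1380, 460, 409]) cube([77, 1396, 22]);
translate([1524, 460, 409]) cube([77, 1396, 22]);
translate([1668, 460, 409]) cube([77, 1396, 22]);
translate([1812, 460, 409]) cube([77, 1396, 22]);
translate([1956, 460, 409]) cube([77, 1396, 22]);
translate([2100, 460, 409]) cube([77, 1396, 22]);
translate([2244, 460, 409]) cube([77, 1396, 22]);


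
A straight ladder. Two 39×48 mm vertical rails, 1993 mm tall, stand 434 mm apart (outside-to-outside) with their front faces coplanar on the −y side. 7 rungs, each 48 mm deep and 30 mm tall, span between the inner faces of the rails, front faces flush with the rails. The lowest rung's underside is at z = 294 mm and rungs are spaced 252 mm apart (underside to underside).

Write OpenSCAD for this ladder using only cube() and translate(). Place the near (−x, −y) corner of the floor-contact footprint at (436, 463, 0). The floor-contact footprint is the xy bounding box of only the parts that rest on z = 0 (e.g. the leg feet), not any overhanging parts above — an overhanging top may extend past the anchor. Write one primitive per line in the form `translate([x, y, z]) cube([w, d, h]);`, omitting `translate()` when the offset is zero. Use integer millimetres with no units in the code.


translate([436, 463, 0]) cube([39, 48, 1993]);
translate([831, 463, 0]) cube([39, 48, 1993]);
translate([475, 463, 294]) cube([356, 48, 30]);
translate([475, 463, 546]) cube([356, 48, 30]);
translate([475, 463, 798]) cube([356, 48, 30]);
translate([475, 463, 1050]) cube([356, 48, 30]);
translate([475, 463, 1302]) cube([356, 48, 30]);
translate([475, 463, 1554]) cube([356, 48, 30]);
translate([475, 463, 1806]) cube([356, 48, 30]);


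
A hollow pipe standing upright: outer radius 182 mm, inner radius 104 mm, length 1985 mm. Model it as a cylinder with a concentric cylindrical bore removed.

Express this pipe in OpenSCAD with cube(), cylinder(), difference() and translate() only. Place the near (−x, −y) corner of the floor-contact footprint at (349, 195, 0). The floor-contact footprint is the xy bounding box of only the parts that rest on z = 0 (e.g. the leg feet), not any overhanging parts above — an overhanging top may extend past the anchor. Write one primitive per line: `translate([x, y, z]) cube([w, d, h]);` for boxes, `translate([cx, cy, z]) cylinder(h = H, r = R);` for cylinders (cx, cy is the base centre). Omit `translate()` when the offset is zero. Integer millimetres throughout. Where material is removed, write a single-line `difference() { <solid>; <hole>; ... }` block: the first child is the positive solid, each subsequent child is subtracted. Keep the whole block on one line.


difference() { translate([531, 377, 0]) cylinder(h = 1985, r = 182); translate([531, 377, 0]) cylinder(h = 1985, r = 104); }


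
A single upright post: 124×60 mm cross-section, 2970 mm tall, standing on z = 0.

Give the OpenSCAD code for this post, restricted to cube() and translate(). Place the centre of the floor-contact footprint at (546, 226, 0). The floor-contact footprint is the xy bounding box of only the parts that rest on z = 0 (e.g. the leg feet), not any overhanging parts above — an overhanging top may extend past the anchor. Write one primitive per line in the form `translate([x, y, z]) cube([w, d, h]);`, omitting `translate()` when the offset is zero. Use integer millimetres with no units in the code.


translate([484, 196, 0]) cube([124, 60, 2970]);


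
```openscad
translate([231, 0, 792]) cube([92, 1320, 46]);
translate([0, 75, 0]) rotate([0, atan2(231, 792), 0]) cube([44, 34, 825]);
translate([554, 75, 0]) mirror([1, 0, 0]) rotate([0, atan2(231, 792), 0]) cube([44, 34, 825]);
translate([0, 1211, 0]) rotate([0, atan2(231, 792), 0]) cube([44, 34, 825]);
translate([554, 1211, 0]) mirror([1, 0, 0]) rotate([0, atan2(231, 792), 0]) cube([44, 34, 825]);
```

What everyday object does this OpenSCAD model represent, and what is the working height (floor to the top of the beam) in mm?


A sawhorse. The overall height is 838 mm.

A beam across two mirrored pairs of raked legs — a sawhorse. The beam's underside is at z = 792 (matching the legs' vertical rise in atan2(231, 792)) and the beam is 46 mm tall, so its top is at 792 + 46 = 838 mm. The raked legs top out at the beam's underside, so that is the highest point.


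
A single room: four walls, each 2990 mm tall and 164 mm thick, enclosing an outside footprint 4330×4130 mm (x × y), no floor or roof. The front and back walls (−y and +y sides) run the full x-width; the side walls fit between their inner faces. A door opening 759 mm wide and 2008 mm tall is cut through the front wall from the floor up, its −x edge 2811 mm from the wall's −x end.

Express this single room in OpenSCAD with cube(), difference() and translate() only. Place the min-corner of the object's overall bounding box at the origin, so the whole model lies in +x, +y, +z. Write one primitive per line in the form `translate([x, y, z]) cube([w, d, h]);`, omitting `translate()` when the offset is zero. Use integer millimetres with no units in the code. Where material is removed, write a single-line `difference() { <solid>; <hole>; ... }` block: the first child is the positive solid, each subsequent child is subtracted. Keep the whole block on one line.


difference() { cube([4330, 164, 2990]); translate([2811, 0, 0]) cube([759, 164, 2008]); }
translate([0, 3966, 0]) cube([4330, 164, 2990]);
translate([0, 164, 0]) cube([164, 3802, 2990]);
translate([4166, 164, 0]) cube([164, 3802, 2990]);


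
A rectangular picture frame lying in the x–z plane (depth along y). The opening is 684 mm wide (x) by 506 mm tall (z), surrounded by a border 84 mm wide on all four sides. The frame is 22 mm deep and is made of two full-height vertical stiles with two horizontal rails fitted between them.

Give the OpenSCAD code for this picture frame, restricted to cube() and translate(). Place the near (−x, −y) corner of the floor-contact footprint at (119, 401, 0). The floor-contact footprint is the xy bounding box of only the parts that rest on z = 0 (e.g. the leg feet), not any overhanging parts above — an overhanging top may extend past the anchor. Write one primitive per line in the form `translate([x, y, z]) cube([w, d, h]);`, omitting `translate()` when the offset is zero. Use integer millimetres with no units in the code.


translate([119, 401, 0]) cube([84, 22, 674]);
translate([887, 401, 0]) cube([84, 22, 674]);
translate([203, 401, 0]) cube([684, 22, 84]);
translate([203, 401, 590]) cube([684, 22, 84]);
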